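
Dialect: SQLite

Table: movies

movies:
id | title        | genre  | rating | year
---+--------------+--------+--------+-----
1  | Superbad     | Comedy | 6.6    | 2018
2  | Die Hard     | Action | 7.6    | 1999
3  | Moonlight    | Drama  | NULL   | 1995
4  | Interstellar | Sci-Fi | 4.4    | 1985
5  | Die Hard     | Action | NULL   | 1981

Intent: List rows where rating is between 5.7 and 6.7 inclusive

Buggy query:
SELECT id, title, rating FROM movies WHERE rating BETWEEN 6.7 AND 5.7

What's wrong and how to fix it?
Bug: The bounds are reversed; BETWEEN a AND b requires a <= b to match anything

Fix: Write BETWEEN 5.7 AND 6.7

Corrected query:
SELECT id, title, rating FROM movies WHERE rating BETWEEN 5.7 AND 6.7

Result:
id | title    | rating
---+----------+-------
1  | Superbad | 6.6   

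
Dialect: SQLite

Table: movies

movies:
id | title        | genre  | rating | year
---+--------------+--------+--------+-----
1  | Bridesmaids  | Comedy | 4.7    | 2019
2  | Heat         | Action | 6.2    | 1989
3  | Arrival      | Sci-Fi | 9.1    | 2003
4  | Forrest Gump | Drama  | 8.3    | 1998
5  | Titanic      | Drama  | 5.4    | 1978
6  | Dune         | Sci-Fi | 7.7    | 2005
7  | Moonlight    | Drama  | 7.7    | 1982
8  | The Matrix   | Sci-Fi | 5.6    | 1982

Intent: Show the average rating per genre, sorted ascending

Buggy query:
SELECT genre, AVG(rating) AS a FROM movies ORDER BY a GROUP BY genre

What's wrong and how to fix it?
Bug: ORDER BY appears before GROUP BY; SQL clause order requires GROUP BY first

Fix: Move ORDER BY to the end, after GROUP BY

Corrected query:
SELECT genre, AVG(rating) AS a FROM movies GROUP BY genre ORDER BY a

Result:
genre  | a       
-------+---------
Comedy | 4.7     
Action | 6.2     
Drama  | 7.133333
Sci-Fi | 7.466667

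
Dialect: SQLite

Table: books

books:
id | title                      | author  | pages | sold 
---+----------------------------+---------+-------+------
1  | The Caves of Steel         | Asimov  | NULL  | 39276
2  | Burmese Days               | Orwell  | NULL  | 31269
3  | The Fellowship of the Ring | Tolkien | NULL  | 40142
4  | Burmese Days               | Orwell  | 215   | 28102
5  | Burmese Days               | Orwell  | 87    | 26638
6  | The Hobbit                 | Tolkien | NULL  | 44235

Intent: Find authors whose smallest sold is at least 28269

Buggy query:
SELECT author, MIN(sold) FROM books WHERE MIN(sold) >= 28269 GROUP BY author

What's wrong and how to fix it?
Bug: Aggregates like MIN are computed per group after WHERE runs

Fix: Use HAVING for the per-group MIN condition

Corrected query:
SELECT author, MIN(sold) FROM books GROUP BY author HAVING MIN(sold) >= 28269

Result:
author  | MIN(sold)
--------+----------
Asimov  | 39276    
Tolkien | 40142    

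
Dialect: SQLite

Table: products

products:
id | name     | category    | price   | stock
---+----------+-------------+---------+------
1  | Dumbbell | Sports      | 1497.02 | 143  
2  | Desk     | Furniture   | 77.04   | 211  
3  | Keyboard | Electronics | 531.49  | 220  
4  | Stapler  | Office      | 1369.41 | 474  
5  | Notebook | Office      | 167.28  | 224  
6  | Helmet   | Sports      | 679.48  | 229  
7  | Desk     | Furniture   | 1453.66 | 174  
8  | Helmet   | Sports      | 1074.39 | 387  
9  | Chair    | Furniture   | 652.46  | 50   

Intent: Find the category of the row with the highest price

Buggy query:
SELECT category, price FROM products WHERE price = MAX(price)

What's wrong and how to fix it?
Bug: WHERE is evaluated per row; an aggregate over the whole table isn't defined there

Fix: Wrap MAX in a scalar subquery so WHERE compares against a single value

Corrected query:
SELECT category, price FROM products WHERE price = (SELECT MAX(price) FROM products)

Result:
category | price  
---------+--------
Sports   | 1497.02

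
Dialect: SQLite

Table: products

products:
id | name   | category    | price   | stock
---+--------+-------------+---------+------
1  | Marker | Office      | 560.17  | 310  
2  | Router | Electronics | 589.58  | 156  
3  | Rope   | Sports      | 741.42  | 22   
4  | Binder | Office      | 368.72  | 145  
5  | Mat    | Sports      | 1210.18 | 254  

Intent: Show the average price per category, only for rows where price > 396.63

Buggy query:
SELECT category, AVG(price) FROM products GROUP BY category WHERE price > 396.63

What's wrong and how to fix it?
Bug: WHERE cannot follow GROUP BY

Fix: Move the WHERE clause before GROUP BY

Corrected query:
SELECT category, AVG(price) FROM products WHERE price > 396.63 GROUP BY category

Result:
category    | AVG(price)
------------+-----------
Electronics | 589.58    
Office      | 560.17    
Sports      | 975.8     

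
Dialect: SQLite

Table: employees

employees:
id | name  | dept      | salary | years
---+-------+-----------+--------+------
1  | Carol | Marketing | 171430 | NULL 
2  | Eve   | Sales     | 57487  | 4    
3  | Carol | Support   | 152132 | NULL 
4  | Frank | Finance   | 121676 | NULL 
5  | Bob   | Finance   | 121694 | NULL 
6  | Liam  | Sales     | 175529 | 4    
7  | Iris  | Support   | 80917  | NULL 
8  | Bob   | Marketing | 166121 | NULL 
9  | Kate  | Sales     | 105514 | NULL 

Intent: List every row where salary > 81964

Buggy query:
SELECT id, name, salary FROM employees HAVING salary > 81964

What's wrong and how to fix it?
Bug: HAVING filters the output of aggregation, but this query has no GROUP BY and no aggregate functions, so SQLite rejects it (HAVING clause on a non-aggregate query); the condition here is per row

Fix: Use WHERE for row-level filtering

Corrected query:
SELECT id, name, salary FROM employees WHERE salary > 81964

Result:
id | name  | salary
---+-------+-------
1  | Carol | 171430
3  | Carol | 152132
4  | Frank | 121676
5  | Bob   | 121694
6  | Liam  | 175529
8  | Bob   | 166121
9  | Kate  | 105514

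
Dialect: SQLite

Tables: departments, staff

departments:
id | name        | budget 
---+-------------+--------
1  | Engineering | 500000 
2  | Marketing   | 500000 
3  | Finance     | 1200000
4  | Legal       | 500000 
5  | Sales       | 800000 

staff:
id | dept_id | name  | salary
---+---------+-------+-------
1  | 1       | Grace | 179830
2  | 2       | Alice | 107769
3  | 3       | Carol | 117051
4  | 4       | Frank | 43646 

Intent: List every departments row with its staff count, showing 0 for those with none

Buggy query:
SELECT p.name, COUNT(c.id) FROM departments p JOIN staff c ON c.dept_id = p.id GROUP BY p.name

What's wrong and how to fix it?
Bug: An inner join excludes parents with zero children

Fix: Switch to LEFT JOIN to retain unmatched parent rows

Corrected query:
SELECT p.name, COUNT(c.id) FROM departments p LEFT JOIN staff c ON c.dept_id = p.id GROUP BY p.name

Result:
name        | COUNT(c.id)
------------+------------
Engineering | 1          
Finance     | 1          
Legal       | 1          
Marketing   | 1          
Sales       | 0          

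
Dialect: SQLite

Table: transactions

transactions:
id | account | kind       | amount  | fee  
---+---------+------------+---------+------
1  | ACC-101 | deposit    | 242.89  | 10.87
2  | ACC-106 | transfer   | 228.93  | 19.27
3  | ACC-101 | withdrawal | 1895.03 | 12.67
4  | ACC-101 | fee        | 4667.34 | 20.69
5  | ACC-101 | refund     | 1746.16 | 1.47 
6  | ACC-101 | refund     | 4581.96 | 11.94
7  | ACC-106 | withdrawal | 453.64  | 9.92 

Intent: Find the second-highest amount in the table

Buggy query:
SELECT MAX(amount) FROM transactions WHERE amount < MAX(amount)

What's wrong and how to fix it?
Bug: MAX(amount) on the right of the comparison is an aggregate-in-WHERE error

Fix: Put the inner MAX in a scalar subquery

Corrected query:
SELECT MAX(amount) FROM transactions WHERE amount < (SELECT MAX(amount) FROM transactions)

Result:
MAX(amount)
-----------
4581.96    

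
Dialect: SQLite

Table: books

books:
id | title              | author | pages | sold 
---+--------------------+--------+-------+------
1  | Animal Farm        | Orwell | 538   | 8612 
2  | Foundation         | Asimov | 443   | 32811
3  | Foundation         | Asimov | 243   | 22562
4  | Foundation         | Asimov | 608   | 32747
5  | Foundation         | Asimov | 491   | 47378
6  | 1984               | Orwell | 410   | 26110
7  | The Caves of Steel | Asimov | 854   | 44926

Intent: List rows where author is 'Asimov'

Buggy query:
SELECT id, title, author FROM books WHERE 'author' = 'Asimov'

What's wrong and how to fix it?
Bug: Single quotes denote string literals in SQL; the column name is being compared as a constant string

Fix: Reference the column as author without single quotes

Corrected query:
SELECT id, title, author FROM books WHERE author = 'Asimov'

Result:
id | title              | author
---+--------------------+-------
2  | Foundation         | Asimov
3  | Foundation         | Asimov
4  | Foundation         | Asimov
5  | Foundation         | Asimov
7  | The Caves of Steel | Asimov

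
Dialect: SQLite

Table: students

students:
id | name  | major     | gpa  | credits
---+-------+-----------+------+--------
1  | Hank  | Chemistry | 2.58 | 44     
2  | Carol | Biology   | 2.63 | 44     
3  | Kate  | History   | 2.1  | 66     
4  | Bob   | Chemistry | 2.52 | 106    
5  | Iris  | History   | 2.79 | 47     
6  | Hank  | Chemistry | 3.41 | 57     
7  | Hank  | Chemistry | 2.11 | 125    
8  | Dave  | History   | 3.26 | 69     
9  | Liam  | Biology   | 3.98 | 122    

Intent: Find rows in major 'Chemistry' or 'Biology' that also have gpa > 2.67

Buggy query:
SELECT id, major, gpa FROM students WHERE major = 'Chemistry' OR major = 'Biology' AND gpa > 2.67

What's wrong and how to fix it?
Bug: AND binds tighter than OR, so this parses as major = 'Chemistry' OR (major = 'Biology' AND gpa > 2.67)

Fix: Add parentheses around the OR so the AND applies to both alternatives

Corrected query:
SELECT id, major, gpa FROM students WHERE (major = 'Chemistry' OR major = 'Biology') AND gpa > 2.67

Result:
id | major     | gpa 
---+-----------+-----
6  | Chemistry | 3.41
9  | Biology   | 3.98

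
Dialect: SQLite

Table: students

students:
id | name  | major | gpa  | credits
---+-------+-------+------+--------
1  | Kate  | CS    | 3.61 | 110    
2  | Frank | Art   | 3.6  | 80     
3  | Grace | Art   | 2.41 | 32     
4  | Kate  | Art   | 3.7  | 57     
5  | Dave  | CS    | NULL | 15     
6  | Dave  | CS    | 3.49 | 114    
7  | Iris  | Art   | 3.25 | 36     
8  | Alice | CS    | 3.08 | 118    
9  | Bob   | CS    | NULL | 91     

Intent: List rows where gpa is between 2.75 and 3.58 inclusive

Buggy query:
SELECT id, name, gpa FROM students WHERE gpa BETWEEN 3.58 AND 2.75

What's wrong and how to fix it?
Bug: BETWEEN expects the lower bound first; with 3.58 AND 2.75 the range is empty

Fix: Swap the bounds so the smaller value comes first

Corrected query:
SELECT id, name, gpa FROM students WHERE gpa BETWEEN 2.75 AND 3.58

Result:
id | name  | gpa 
---+-------+-----
6  | Dave  | 3.49
7  | Iris  | 3.25
8  | Alice | 3.08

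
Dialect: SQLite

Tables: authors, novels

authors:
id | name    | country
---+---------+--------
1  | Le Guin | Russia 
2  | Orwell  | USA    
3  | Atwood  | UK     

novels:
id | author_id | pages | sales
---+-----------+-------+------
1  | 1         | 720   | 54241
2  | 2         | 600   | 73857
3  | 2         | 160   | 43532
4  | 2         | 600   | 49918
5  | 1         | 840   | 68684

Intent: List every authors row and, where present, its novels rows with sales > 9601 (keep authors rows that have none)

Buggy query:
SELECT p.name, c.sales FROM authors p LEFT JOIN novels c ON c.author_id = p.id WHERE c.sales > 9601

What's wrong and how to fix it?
Bug: A WHERE condition on the right-hand table after LEFT JOIN drops unmatched parents

Fix: Move the right-table condition into the ON clause so unmatched parents are kept

Corrected query:
SELECT p.name, c.sales FROM authors p LEFT JOIN novels c ON c.author_id = p.id AND c.sales > 9601

Result:
name    | sales
--------+------
Le Guin | 54241
Le Guin | 68684
Orwell  | 43532
Orwell  | 49918
Orwell  | 73857
Atwood  | NULL 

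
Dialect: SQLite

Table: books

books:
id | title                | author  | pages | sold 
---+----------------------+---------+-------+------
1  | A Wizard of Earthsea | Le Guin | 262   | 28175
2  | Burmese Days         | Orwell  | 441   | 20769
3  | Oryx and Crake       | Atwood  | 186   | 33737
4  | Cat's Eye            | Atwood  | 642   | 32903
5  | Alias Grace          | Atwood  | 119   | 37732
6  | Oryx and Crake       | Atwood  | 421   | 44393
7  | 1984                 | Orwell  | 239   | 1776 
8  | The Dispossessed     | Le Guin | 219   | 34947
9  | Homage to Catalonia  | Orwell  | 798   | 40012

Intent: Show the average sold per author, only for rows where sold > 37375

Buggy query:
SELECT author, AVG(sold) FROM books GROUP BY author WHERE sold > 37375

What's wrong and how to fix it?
Bug: WHERE cannot follow GROUP BY

Fix: Place WHERE between FROM and GROUP BY

Corrected query:
SELECT author, AVG(sold) FROM books WHERE sold > 37375 GROUP BY author

Result:
author | AVG(sold)
-------+----------
Atwood | 41062.5  
Orwell | 40012    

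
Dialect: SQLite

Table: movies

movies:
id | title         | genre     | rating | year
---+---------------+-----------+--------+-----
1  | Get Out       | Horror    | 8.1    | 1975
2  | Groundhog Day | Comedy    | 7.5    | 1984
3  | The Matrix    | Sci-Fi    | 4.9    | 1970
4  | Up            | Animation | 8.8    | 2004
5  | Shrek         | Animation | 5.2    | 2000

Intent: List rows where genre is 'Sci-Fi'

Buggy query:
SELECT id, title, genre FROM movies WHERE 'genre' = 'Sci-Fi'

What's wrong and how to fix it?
Bug: 'genre' in single quotes is a string literal, not the column; the comparison is literal-vs-literal and never true

Fix: Remove the quotes around the column name (or use double quotes for an identifier)

Corrected query:
SELECT id, title, genre FROM movies WHERE genre = 'Sci-Fi'

Result:
id | title      | genre 
---+------------+-------
3  | The Matrix | Sci-Fi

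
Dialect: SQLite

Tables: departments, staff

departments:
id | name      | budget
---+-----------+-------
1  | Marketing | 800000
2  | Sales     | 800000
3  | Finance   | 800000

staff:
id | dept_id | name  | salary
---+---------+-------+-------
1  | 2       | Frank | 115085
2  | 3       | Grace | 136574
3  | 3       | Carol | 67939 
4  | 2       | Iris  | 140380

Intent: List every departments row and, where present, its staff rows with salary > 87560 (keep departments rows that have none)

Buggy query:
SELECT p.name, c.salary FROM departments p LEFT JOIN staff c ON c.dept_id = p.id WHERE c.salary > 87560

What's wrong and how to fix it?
Bug: A WHERE condition on the right-hand table after LEFT JOIN drops unmatched parents

Fix: Move the right-table condition into the ON clause so unmatched parents are kept

Corrected query:
SELECT p.name, c.salary FROM departments p LEFT JOIN staff c ON c.dept_id = p.id AND c.salary > 87560

Result:
name      | salary
----------+-------
Marketing | NULL  
Sales     | 115085
Sales     | 140380
Finance   | 136574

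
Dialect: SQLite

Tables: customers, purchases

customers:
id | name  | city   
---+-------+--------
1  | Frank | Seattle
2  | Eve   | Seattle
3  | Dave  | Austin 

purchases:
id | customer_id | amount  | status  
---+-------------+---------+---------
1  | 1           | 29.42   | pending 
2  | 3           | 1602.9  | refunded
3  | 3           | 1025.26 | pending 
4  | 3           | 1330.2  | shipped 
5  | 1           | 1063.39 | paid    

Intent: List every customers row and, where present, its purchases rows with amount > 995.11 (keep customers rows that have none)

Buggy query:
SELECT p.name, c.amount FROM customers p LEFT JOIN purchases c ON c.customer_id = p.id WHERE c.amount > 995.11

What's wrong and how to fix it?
Bug: Filtering c.amount in WHERE discards the NULL rows produced by LEFT JOIN, turning it into an inner join

Fix: Put 'c.amount > 995.11' in the JOIN's ON clause instead of WHERE

Corrected query:
SELECT p.name, c.amount FROM customers p LEFT JOIN purchases c ON c.customer_id = p.id AND c.amount > 995.11

Result:
name  | amount 
------+--------
Frank | 1063.39
Eve   | NULL   
Dave  | 1025.26
Dave  | 1330.2 
Dave  | 1602.9 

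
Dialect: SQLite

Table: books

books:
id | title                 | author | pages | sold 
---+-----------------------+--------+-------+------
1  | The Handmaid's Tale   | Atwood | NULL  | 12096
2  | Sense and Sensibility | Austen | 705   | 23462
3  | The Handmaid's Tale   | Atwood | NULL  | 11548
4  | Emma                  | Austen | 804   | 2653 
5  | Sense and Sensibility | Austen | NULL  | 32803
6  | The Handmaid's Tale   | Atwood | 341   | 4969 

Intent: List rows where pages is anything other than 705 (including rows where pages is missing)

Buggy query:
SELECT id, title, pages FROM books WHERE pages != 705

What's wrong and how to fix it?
Bug: 'pages != 705' is unknown when pages is NULL, so NULL rows are silently excluded

Fix: Handle NULL separately with IS NULL alongside the inequality

Corrected query:
SELECT id, title, pages FROM books WHERE pages != 705 OR pages IS NULL

Result:
id | title                 | pages
---+-----------------------+------
1  | The Handmaid's Tale   | NULL 
3  | The Handmaid's Tale   | NULL 
4  | Emma                  | 804  
5  | Sense and Sensibility | NULL 
6  | The Handmaid's Tale   | 341  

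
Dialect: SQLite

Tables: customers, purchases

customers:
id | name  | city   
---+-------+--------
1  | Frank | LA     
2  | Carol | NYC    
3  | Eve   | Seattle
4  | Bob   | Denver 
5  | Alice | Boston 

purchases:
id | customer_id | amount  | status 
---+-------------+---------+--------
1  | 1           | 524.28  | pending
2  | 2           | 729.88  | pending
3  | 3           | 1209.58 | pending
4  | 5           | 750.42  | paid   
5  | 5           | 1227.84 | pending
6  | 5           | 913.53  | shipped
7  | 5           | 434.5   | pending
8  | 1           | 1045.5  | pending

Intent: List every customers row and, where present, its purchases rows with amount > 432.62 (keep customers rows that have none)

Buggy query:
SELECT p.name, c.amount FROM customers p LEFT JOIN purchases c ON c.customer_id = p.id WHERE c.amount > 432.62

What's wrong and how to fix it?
Bug: A WHERE condition on the right-hand table after LEFT JOIN drops unmatched parents

Fix: Put 'c.amount > 432.62' in the JOIN's ON clause instead of WHERE

Corrected query:
SELECT p.name, c.amount FROM customers p LEFT JOIN purchases c ON c.customer_id = p.id AND c.amount > 432.62

Result:
name  | amount 
------+--------
Frank | 524.28 
Frank | 1045.5 
Carol | 729.88 
Eve   | 1209.58
Bob   | NULL   
Alice | 434.5  
Alice | 750.42 
Alice | 913.53 
Alice | 1227.84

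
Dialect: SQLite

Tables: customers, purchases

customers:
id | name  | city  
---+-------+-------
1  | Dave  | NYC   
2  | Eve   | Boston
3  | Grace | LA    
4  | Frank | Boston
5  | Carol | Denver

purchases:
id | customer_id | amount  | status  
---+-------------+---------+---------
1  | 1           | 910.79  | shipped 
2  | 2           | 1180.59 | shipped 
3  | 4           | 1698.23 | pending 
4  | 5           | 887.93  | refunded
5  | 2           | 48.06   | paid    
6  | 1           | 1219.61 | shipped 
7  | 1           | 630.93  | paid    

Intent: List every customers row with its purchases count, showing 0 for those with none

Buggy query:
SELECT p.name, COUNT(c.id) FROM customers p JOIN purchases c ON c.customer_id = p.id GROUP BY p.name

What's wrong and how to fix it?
Bug: An inner join excludes parents with zero children

Fix: Use LEFT JOIN so parents without children still appear (COUNT(c.id) gives 0)

Corrected query:
SELECT p.name, COUNT(c.id) FROM customers p LEFT JOIN purchases c ON c.customer_id = p.id GROUP BY p.name

Result:
name  | COUNT(c.id)
------+------------
Carol | 1          
Dave  | 3          
Eve   | 2          
Frank | 1          
Grace | 0          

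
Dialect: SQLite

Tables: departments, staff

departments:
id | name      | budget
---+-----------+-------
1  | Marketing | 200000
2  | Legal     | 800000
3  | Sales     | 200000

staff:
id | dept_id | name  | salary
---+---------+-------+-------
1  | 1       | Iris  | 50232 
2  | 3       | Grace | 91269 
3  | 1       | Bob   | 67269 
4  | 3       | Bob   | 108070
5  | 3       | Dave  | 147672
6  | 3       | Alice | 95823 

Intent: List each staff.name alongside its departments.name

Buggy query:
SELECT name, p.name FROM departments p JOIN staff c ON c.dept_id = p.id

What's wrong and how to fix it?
Bug: Both tables have a 'name' column; the unqualified reference is ambiguous

Fix: Qualify the column with its table alias (c.name)

Corrected query:
SELECT c.name, p.name FROM departments p JOIN staff c ON c.dept_id = p.id

Result:
name  | name     
------+----------
Iris  | Marketing
Grace | Sales    
Bob   | Marketing
Bob   | Sales    
Dave  | Sales    
Alice | Sales    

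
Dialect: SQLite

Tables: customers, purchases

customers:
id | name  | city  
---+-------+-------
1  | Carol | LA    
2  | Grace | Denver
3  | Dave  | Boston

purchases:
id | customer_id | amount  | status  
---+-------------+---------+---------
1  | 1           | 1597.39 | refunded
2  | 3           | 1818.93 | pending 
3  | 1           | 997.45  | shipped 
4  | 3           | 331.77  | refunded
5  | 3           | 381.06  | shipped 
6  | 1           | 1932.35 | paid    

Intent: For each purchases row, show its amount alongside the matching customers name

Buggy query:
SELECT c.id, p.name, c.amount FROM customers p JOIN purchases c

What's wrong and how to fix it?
Bug: JOIN with no ON clause produces a cartesian product; every purchases row pairs with every customers row

Fix: Specify the join condition linking the foreign key to the parent id

Corrected query:
SELECT c.id, p.name, c.amount FROM customers p JOIN purchases c ON c.customer_id = p.id

Result:
id | name  | amount 
---+-------+--------
1  | Carol | 1597.39
2  | Dave  | 1818.93
3  | Carol | 997.45 
4  | Dave  | 331.77 
5  | Dave  | 381.06 
6  | Carol | 1932.35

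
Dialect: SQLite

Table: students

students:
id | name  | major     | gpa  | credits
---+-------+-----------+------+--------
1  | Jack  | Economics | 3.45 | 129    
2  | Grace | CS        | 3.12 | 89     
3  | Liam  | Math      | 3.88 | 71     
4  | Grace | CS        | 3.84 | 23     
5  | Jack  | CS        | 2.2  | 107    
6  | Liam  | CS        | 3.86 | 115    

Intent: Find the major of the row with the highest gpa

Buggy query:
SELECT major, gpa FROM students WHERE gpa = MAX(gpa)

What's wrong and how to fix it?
Bug: MAX(gpa) is an aggregate and cannot be used directly in WHERE

Fix: Use a subquery: WHERE gpa = (SELECT MAX(gpa) FROM students)

Corrected query:
SELECT major, gpa FROM students WHERE gpa = (SELECT MAX(gpa) FROM students)

Result:
major | gpa 
------+-----
Math  | 3.88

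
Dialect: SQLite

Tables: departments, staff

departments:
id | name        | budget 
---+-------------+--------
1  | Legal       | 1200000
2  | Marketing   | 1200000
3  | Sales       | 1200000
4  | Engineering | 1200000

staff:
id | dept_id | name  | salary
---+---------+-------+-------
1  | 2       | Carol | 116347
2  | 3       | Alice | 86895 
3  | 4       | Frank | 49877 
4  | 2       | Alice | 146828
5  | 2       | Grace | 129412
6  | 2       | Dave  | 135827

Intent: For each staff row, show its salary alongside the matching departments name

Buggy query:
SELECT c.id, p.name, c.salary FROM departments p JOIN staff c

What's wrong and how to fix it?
Bug: Missing join condition: each staff row is matched to all departments rows instead of just its own

Fix: Add ON c.dept_id = p.id to the JOIN

Corrected query:
SELECT c.id, p.name, c.salary FROM departments p JOIN staff c ON c.dept_id = p.id

Result:
id | name        | salary
---+-------------+-------
1  | Marketing   | 116347
2  | Sales       | 86895 
3  | Engineering | 49877 
4  | Marketing   | 146828
5  | Marketing   | 129412
6  | Marketing   | 135827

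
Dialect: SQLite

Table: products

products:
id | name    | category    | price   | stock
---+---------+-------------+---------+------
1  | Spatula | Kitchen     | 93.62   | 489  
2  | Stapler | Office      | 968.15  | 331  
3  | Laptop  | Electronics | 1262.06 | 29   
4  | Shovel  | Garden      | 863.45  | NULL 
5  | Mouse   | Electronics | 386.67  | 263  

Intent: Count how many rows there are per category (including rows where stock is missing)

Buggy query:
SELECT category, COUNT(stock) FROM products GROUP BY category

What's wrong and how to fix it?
Bug: COUNT(stock) skips NULLs, so groups with missing stock are undercounted

Fix: Use COUNT(*) to count all rows regardless of NULL

Corrected query:
SELECT category, COUNT(*) FROM products GROUP BY category

Result:
category    | COUNT(*)
------------+---------
Electronics | 2       
Garden      | 1       
Kitchen     | 1       
Office      | 1       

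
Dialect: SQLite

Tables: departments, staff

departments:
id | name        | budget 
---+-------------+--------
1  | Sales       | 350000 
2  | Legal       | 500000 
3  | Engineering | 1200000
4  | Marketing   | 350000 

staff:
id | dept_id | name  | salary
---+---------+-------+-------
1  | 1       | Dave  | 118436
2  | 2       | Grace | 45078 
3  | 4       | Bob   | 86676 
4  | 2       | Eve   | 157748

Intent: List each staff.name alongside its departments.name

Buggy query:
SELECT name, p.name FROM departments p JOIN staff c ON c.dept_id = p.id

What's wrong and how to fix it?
Bug: Both tables have a 'name' column; the unqualified reference is ambiguous

Fix: Prefix ambiguous columns with the table alias

Corrected query:
SELECT c.name, p.name FROM departments p JOIN staff c ON c.dept_id = p.id

Result:
name  | name     
------+----------
Dave  | Sales    
Grace | Legal    
Bob   | Marketing
Eve   | Legal    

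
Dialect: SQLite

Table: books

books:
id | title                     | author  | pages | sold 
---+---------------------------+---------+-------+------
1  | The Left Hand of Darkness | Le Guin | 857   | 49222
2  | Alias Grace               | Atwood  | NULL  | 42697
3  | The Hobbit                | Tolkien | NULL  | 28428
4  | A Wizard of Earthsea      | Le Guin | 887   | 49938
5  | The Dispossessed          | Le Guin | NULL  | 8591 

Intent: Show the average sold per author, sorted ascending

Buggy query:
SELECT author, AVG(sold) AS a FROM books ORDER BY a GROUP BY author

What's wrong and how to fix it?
Bug: GROUP BY must precede ORDER BY

Fix: Move ORDER BY to the end, after GROUP BY

Corrected query:
SELECT author, AVG(sold) AS a FROM books GROUP BY author ORDER BY a

Result:
author  | a    
--------+------
Tolkien | 28428
Le Guin | 35917
Atwood  | 42697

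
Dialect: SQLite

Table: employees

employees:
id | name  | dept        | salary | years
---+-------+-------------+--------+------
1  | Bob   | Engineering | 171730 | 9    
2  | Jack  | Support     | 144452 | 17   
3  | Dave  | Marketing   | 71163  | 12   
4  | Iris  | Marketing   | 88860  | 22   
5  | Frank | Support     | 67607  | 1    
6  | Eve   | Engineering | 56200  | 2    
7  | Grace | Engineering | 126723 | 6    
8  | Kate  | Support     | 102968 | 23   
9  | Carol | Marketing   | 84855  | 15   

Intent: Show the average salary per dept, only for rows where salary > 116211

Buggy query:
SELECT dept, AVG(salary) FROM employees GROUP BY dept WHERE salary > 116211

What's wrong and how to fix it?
Bug: WHERE cannot follow GROUP BY

Fix: Place WHERE between FROM and GROUP BY

Corrected query:
SELECT dept, AVG(salary) FROM employees WHERE salary > 116211 GROUP BY dept

Result:
dept        | AVG(salary)
------------+------------
Engineering | 149226.5   
Support     | 144452     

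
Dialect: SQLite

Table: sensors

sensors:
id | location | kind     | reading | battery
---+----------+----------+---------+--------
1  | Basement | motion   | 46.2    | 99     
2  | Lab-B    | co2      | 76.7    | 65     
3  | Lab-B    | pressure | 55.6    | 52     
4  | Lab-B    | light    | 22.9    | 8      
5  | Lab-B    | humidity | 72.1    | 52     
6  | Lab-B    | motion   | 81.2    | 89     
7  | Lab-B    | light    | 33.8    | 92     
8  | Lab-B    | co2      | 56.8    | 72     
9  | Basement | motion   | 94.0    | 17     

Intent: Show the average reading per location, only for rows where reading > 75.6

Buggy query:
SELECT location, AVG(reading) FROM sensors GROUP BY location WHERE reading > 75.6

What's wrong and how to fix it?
Bug: Row-level WHERE must come before GROUP BY in the clause order

Fix: Place WHERE between FROM and GROUP BY

Corrected query:
SELECT location, AVG(reading) FROM sensors WHERE reading > 75.6 GROUP BY location

Result:
location | AVG(reading)
---------+-------------
Basement | 94          
Lab-B    | 78.95       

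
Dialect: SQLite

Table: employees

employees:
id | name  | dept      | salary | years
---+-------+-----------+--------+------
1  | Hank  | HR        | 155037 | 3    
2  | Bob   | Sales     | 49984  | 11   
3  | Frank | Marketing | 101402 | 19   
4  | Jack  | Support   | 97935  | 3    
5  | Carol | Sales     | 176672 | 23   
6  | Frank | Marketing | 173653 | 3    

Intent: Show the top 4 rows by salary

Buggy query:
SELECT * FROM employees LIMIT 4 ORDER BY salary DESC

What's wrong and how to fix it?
Bug: LIMIT must come after ORDER BY

Fix: Sort with ORDER BY, then apply LIMIT

Corrected query:
SELECT * FROM employees ORDER BY salary DESC LIMIT 4

Result:
id | name  | dept      | salary | years
---+-------+-----------+--------+------
5  | Carol | Sales     | 176672 | 23   
6  | Frank | Marketing | 173653 | 3    
1  | Hank  | HR        | 155037 | 3    
3  | Frank | Marketing | 101402 | 19   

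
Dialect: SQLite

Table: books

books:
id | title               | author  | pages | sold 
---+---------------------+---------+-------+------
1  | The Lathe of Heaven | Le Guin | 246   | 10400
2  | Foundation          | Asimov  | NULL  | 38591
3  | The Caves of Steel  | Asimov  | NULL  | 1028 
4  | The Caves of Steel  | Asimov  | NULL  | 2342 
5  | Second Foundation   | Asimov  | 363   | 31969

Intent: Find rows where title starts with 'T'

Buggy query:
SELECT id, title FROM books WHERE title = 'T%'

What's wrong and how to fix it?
Bug: '=' compares the literal string including the % character; pattern matching needs LIKE

Fix: Use LIKE for wildcard pattern matching

Corrected query:
SELECT id, title FROM books WHERE title LIKE 'T%'

Result:
id | title              
---+--------------------
1  | The Lathe of Heaven
3  | The Caves of Steel 
4  | The Caves of Steel 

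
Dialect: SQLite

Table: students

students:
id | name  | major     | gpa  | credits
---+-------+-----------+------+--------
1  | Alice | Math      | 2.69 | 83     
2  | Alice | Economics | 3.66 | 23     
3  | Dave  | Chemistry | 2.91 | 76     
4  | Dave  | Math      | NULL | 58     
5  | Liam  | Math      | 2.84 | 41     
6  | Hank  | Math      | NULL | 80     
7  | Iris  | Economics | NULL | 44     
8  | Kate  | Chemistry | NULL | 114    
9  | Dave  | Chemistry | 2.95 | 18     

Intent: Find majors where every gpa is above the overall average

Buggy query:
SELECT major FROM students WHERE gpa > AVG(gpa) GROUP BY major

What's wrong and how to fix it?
Bug: WHERE evaluates per row before aggregation, so AVG() is unavailable

Fix: Use a subquery for AVG and a HAVING MIN(...) filter so the condition holds for every row in the group

Corrected query:
SELECT major FROM students GROUP BY major HAVING MIN(gpa) > (SELECT AVG(gpa) FROM students)

Result:
major    
---------
Economics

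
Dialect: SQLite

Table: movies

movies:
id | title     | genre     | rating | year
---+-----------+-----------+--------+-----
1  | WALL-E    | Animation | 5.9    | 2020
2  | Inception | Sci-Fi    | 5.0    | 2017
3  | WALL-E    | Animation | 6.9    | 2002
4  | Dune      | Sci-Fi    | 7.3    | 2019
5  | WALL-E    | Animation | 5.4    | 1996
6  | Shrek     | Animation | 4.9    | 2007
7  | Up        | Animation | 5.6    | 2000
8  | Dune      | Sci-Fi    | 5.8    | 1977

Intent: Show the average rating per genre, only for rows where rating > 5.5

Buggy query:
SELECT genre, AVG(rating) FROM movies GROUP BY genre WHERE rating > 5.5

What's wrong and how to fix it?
Bug: WHERE cannot follow GROUP BY

Fix: Move the WHERE clause before GROUP BY

Corrected query:
SELECT genre, AVG(rating) FROM movies WHERE rating > 5.5 GROUP BY genre

Result:
genre     | AVG(rating)
----------+------------
Animation | 6.133333   
Sci-Fi    | 6.55       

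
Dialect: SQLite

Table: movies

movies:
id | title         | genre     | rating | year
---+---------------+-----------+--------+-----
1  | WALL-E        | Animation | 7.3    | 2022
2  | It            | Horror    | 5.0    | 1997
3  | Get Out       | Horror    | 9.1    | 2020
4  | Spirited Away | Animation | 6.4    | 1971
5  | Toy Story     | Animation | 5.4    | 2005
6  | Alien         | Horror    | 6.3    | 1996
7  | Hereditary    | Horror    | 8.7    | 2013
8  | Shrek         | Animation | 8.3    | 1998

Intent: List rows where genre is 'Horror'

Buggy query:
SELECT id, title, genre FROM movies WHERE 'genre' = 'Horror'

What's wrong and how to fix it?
Bug: Single quotes denote string literals in SQL; the column name is being compared as a constant string

Fix: Remove the quotes around the column name (or use double quotes for an identifier)

Corrected query:
SELECT id, title, genre FROM movies WHERE genre = 'Horror'

Result:
id | title      | genre 
---+------------+-------
2  | It         | Horror
3  | Get Out    | Horror
6  | Alien      | Horror
7  | Hereditary | Horror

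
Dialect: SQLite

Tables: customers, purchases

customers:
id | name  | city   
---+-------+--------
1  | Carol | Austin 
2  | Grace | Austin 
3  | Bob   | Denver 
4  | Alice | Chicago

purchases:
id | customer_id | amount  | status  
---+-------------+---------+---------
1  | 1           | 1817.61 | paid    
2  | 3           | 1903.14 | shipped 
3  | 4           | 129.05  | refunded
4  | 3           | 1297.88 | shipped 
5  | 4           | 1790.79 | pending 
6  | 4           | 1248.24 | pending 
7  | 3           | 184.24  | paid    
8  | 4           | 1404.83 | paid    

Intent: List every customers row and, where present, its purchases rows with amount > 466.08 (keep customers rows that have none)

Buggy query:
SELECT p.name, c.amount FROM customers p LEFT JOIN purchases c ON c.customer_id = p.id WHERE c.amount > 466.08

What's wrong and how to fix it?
Bug: Filtering c.amount in WHERE discards the NULL rows produced by LEFT JOIN, turning it into an inner join

Fix: Put 'c.amount > 466.08' in the JOIN's ON clause instead of WHERE

Corrected query:
SELECT p.name, c.amount FROM customers p LEFT JOIN purchases c ON c.customer_id = p.id AND c.amount > 466.08

Result:
name  | amount 
------+--------
Carol | 1817.61
Grace | NULL   
Bob   | 1297.88
Bob   | 1903.14
Alice | 1248.24
Alice | 1404.83
Alice | 1790.79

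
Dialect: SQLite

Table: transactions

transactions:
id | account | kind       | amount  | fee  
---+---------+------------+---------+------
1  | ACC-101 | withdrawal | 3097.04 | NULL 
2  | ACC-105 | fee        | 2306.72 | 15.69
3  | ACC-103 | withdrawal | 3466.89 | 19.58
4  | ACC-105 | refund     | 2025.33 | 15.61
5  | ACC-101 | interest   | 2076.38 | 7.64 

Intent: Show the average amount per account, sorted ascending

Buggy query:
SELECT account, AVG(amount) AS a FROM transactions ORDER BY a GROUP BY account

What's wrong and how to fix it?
Bug: ORDER BY appears before GROUP BY; SQL clause order requires GROUP BY first

Fix: Move ORDER BY to the end, after GROUP BY

Corrected query:
SELECT account, AVG(amount) AS a FROM transactions GROUP BY account ORDER BY a

Result:
account | a       
--------+---------
ACC-105 | 2166.025
ACC-101 | 2586.71 
ACC-103 | 3466.89 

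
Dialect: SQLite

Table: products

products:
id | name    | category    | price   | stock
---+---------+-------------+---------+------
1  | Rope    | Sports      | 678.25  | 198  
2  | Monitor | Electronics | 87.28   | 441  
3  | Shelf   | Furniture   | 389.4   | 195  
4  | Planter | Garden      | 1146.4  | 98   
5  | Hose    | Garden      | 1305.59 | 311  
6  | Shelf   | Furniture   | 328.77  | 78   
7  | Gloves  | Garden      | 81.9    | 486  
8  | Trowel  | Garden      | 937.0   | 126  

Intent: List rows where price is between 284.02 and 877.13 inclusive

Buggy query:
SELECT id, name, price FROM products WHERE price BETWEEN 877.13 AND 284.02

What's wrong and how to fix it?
Bug: BETWEEN expects the lower bound first; with 877.13 AND 284.02 the range is empty

Fix: Swap the bounds so the smaller value comes first

Corrected query:
SELECT id, name, price FROM products WHERE price BETWEEN 284.02 AND 877.13

Result:
id | name  | price 
---+-------+-------
1  | Rope  | 678.25
3  | Shelf | 389.4 
6  | Shelf | 328.77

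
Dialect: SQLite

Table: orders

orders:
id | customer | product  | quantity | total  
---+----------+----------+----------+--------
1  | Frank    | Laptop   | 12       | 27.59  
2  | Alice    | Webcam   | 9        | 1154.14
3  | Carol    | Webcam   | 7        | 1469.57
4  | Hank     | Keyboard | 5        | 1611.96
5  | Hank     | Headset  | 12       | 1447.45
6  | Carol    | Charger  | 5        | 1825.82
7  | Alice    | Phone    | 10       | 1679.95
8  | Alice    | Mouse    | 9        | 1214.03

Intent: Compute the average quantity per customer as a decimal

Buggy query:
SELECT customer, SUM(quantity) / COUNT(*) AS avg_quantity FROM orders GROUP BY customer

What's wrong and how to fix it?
Bug: SUM(quantity) and COUNT(*) are both integers; the division truncates the fractional part

Fix: Cast one side to REAL so the division keeps the fractional part

Corrected query:
SELECT customer, SUM(quantity) * 1.0 / COUNT(*) AS avg_quantity FROM orders GROUP BY customer

Result:
customer | avg_quantity
---------+-------------
Alice    | 9.333333    
Carol    | 6           
Frank    | 12          
Hank     | 8.5         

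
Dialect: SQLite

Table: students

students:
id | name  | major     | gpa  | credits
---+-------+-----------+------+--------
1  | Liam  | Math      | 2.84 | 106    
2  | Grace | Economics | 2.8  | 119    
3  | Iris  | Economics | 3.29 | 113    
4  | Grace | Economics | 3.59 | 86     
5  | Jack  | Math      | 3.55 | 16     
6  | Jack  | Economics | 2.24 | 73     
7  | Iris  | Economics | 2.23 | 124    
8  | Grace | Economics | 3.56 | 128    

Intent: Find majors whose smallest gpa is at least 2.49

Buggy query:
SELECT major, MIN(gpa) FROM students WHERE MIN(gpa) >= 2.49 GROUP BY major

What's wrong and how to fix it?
Bug: Aggregates like MIN are computed per group after WHERE runs

Fix: Replace WHERE with HAVING after the GROUP BY

Corrected query:
SELECT major, MIN(gpa) FROM students GROUP BY major HAVING MIN(gpa) >= 2.49

Result:
major | MIN(gpa)
------+---------
Math  | 2.84    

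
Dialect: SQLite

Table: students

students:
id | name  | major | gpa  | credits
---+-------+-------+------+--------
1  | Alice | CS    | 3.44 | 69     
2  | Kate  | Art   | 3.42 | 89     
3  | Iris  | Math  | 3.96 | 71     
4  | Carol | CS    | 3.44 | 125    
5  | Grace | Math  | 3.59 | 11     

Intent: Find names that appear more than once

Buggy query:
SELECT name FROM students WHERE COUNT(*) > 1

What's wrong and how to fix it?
Bug: WHERE can't reference COUNT(*); aggregates are computed after WHERE

Fix: Group first, then use HAVING for the count condition

Corrected query:
SELECT name FROM students GROUP BY name HAVING COUNT(*) > 1

Result:
(no rows)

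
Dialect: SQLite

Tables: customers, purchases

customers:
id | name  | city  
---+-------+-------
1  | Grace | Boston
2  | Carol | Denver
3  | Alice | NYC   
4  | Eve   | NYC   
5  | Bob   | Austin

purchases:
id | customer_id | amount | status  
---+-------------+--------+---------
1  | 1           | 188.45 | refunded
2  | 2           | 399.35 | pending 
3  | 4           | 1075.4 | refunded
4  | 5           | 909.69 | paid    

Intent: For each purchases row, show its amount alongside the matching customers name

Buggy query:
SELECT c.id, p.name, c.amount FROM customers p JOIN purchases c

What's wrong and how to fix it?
Bug: JOIN with no ON clause produces a cartesian product; every purchases row pairs with every customers row

Fix: Specify the join condition linking the foreign key to the parent id

Corrected query:
SELECT c.id, p.name, c.amount FROM customers p JOIN purchases c ON c.customer_id = p.id

Result:
id | name  | amount
---+-------+-------
1  | Grace | 188.45
2  | Carol | 399.35
3  | Eve   | 1075.4
4  | Bob   | 909.69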